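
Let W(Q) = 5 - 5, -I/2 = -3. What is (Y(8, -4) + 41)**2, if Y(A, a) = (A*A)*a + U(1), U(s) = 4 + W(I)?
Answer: 44521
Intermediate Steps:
I = 6 (I = -2*(-3) = 6)
W(Q) = 0
U(s) = 4 (U(s) = 4 + 0 = 4)
Y(A, a) = 4 + a*A**2 (Y(A, a) = (A*A)*a + 4 = A**2*a + 4 = a*A**2 + 4 = 4 + a*A**2)
(Y(8, -4) + 41)**2 = ((4 - 4*8**2) + 41)**2 = ((4 - 4*64) + 41)**2 = ((4 - 256) + 41)**2 = (-252 + 41)**2 = (-211)**2 = 44521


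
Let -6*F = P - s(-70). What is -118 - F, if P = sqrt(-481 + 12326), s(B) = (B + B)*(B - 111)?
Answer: -13024/3 + sqrt(11845)/6 ≈ -4323.2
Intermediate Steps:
s(B) = 2*B*(-111 + B) (s(B) = (2*B)*(-111 + B) = 2*B*(-111 + B))
P = sqrt(11845) ≈ 108.83
F = 12670/3 - sqrt(11845)/6 (F = -(sqrt(11845) - 2*(-70)*(-111 - 70))/6 = -(sqrt(11845) - 2*(-70)*(-181))/6 = -(sqrt(11845) - 1*25340)/6 = -(sqrt(11845) - 25340)/6 = -(-25340 + sqrt(11845))/6 = 12670/3 - sqrt(11845)/6 ≈ 4205.2)
-118 - F = -118 - (12670/3 - sqrt(11845)/6) = -118 + (-12670/3 + sqrt(11845)/6) = -13024/3 + sqrt(11845)/6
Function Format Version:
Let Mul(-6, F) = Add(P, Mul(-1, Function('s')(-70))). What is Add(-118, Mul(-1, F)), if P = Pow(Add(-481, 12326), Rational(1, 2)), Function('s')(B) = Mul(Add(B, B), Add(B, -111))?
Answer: Add(Rational(-13024, 3), Mul(Rational(1, 6), Pow(11845, Rational(1, 2)))) ≈ -4323.2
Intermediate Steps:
Function('s')(B) = Mul(2, B, Add(-111, B)) (Function('s')(B) = Mul(Mul(2, B), Add(-111, B)) = Mul(2, B, Add(-111, B)))
P = Pow(11845, Rational(1, 2)) ≈ 108.83
F = Add(Rational(12670, 3), Mul(Rational(-1, 6), Pow(11845, Rational(1, 2)))) (F = Mul(Rational(-1, 6), Add(Pow(11845, Rational(1, 2)), Mul(-1, Mul(2, -70, Add(-111, -70))))) = Mul(Rational(-1, 6), Add(Pow(11845, Rational(1, 2)), Mul(-1, Mul(2, -70, -181)))) = Mul(Rational(-1, 6), Add(Pow(11845, Rational(1, 2)), Mul(-1, 25340))) = Mul(Rational(-1, 6), Add(Pow(11845, Rational(1, 2)), -25340)) = Mul(Rational(-1, 6), Add(-25340, Pow(11845, Rational(1, 2)))) = Add(Rational(12670, 3), Mul(Rational(-1, 6), Pow(11845, Rational(1, 2)))) ≈ 4205.2)
Add(-118, Mul(-1, F)) = Add(-118, Mul(-1, Add(Rational(12670, 3), Mul(Rational(-1, 6), Pow(11845, Rational(1, 2)))))) = Add(-118, Add(Rational(-12670, 3), Mul(Rational(1, 6), Pow(11845, Rational(1, 2))))) = Add(Rational(-13024, 3), Mul(Rational(1, 6), Pow(11845, Rational(1, 2))))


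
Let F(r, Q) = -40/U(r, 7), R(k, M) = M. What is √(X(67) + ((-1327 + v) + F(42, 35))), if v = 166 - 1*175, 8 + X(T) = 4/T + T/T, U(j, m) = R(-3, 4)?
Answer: I*√6073349/67 ≈ 36.782*I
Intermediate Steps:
U(j, m) = 4
F(r, Q) = -10 (F(r, Q) = -40/4 = -40*¼ = -10)
X(T) = -7 + 4/T (X(T) = -8 + (4/T + T/T) = -8 + (4/T + 1) = -8 + (1 + 4/T) = -7 + 4/T)
v = -9 (v = 166 - 175 = -9)
√(X(67) + ((-1327 + v) + F(42, 35))) = √((-7 + 4/67) + ((-1327 - 9) - 10)) = √((-7 + 4*(1/67)) + (-1336 - 10)) = √((-7 + 4/67) - 1346) = √(-465/67 - 1346) = √(-90647/67) = I*√6073349/67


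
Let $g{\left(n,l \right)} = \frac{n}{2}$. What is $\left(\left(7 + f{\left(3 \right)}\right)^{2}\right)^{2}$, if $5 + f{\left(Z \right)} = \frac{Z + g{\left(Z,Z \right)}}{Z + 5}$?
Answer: $\frac{2825761}{65536} \approx 43.118$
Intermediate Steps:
$g{\left(n,l \right)} = \frac{n}{2}$ ($g{\left(n,l \right)} = n \frac{1}{2} = \frac{n}{2}$)
$f{\left(Z \right)} = -5 + \frac{3 Z}{2 \left(5 + Z\right)}$ ($f{\left(Z \right)} = -5 + \frac{Z + \frac{Z}{2}}{Z + 5} = -5 + \frac{\frac{3}{2} Z}{5 + Z} = -5 + \frac{3 Z}{2 \left(5 + Z\right)}$)
$\left(\left(7 + f{\left(3 \right)}\right)^{2}\right)^{2} = \left(\left(7 + \frac{-50 - 21}{2 \left(5 + 3\right)}\right)^{2}\right)^{2} = \left(\left(7 + \frac{-50 - 21}{2 \cdot 8}\right)^{2}\right)^{2} = \left(\left(7 + \frac{1}{2} \cdot \frac{1}{8} \left(-71\right)\right)^{2}\right)^{2} = \left(\left(7 - \frac{71}{16}\right)^{2}\right)^{2} = \left(\left(\frac{41}{16}\right)^{2}\right)^{2} = \left(\frac{1681}{256}\right)^{2} = \frac{2825761}{65536}$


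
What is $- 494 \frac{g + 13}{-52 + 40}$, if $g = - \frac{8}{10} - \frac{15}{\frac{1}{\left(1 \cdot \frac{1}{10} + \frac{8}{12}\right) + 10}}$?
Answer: $- \frac{368771}{60} \approx -6146.2$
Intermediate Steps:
$g = - \frac{1623}{10}$ ($g = \left(-8\right) \frac{1}{10} - \frac{15}{\frac{1}{\left(1 \cdot \frac{1}{10} + 8 \cdot \frac{1}{12}\right) + 10}} = - \frac{4}{5} - \frac{15}{\frac{1}{\left(\frac{1}{10} + \frac{2}{3}\right) + 10}} = - \frac{4}{5} - \frac{15}{\frac{1}{\frac{23}{30} + 10}} = - \frac{4}{5} - \frac{15}{\frac{1}{\frac{323}{30}}} = - \frac{4}{5} - \frac{15}{\frac{30}{323}} = - \frac{4}{5} - \frac{323}{2} = - \frac{1623}{10} \approx -162.3$)
$- 494 \frac{g + 13}{-52 + 40} = - 494 \frac{- \frac{1623}{10} + 13}{-52 + 40} = - 494 \left(- \frac{1493}{10 \left(-12\right)}\right) = - 494 \left(\left(- \frac{1493}{10}\right) \left(- \frac{1}{12}\right)\right) = \left(-494\right) \frac{1493}{120} = - \frac{368771}{60}$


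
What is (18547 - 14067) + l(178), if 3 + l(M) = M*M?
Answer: 36161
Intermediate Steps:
l(M) = -3 + M**2 (l(M) = -3 + M*M = -3 + M**2)
(18547 - 14067) + l(178) = (18547 - 14067) + (-3 + 178**2) = 4480 + (-3 + 31684) = 4480 + 31681 = 36161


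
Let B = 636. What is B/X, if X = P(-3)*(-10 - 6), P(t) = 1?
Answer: -159/4 ≈ -39.750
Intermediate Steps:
X = -16 (X = 1*(-10 - 6) = 1*(-16) = -16)
B/X = 636/(-16) = 636*(-1/16) = -159/4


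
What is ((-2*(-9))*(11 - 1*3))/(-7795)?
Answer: -144/7795 ≈ -0.018473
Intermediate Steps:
((-2*(-9))*(11 - 1*3))/(-7795) = (18*(11 - 3))*(-1/7795) = (18*8)*(-1/7795) = 144*(-1/7795) = -144/7795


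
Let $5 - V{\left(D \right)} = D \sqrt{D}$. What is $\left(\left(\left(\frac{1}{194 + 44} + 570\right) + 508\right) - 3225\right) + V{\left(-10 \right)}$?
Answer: $- \frac{509795}{238} + 10 i \sqrt{10} \approx -2142.0 + 31.623 i$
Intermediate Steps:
$V{\left(D \right)} = 5 - D^{\frac{3}{2}}$ ($V{\left(D \right)} = 5 - D \sqrt{D} = 5 - D^{\frac{3}{2}}$)
$\left(\left(\left(\frac{1}{194 + 44} + 570\right) + 508\right) - 3225\right) + V{\left(-10 \right)} = \left(\left(\left(\frac{1}{194 + 44} + 570\right) + 508\right) - 3225\right) + \left(5 - \left(-10\right)^{\frac{3}{2}}\right) = \left(\left(\left(\frac{1}{238} + 570\right) + 508\right) - 3225\right) + \left(5 - - 10 i \sqrt{10}\right) = \left(\left(\left(\frac{1}{238} + 570\right) + 508\right) - 3225\right) + \left(5 + 10 i \sqrt{10}\right) = \left(\left(\frac{135661}{238} + 508\right) - 3225\right) + \left(5 + 10 i \sqrt{10}\right) = \left(\frac{256565}{238} - 3225\right) + \left(5 + 10 i \sqrt{10}\right) = - \frac{510985}{238} + \left(5 + 10 i \sqrt{10}\right) = - \frac{509795}{238} + 10 i \sqrt{10}$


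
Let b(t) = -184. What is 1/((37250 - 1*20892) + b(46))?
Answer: 1/16174 ≈ 6.1828e-5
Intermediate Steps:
1/((37250 - 1*20892) + b(46)) = 1/((37250 - 1*20892) - 184) = 1/((37250 - 20892) - 184) = 1/(16358 - 184) = 1/16174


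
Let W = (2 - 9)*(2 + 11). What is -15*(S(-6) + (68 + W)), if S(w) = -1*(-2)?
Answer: 315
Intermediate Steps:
S(w) = 2
W = -91 (W = -7*13 = -91)
-15*(S(-6) + (68 + W)) = -15*(2 + (68 - 91)) = -15*(2 - 23) = -15*(-21) = 315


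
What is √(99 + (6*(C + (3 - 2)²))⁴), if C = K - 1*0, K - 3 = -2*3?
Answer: 3*√2315 ≈ 144.34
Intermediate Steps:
K = -3 (K = 3 - 2*3 = 3 - 6 = -3)
C = -3 (C = -3 - 1*0 = -3 + 0 = -3)
√(99 + (6*(C + (3 - 2)²))⁴) = √(99 + (6*(-3 + (3 - 2)²))⁴) = √(99 + (6*(-3 + 1²))⁴) = √(99 + (6*(-3 + 1))⁴) = √(99 + (6*(-2))⁴) = √(99 + (-12)⁴) = √(99 + 20736) = √20835 = 3*√2315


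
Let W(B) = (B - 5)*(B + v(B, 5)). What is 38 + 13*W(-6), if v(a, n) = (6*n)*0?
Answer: 896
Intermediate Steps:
v(a, n) = 0
W(B) = B*(-5 + B) (W(B) = (B - 5)*(B + 0) = (-5 + B)*B = B*(-5 + B))
38 + 13*W(-6) = 38 + 13*(-6*(-5 - 6)) = 38 + 13*(-6*(-11)) = 38 + 13*66 = 38 + 858 = 896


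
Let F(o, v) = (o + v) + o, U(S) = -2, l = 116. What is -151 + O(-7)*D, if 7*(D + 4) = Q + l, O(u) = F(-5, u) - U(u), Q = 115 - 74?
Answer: -2992/7 ≈ -427.43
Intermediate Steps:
Q = 41
F(o, v) = v + 2*o
O(u) = -8 + u (O(u) = (u + 2*(-5)) - 1*(-2) = (u - 10) + 2 = (-10 + u) + 2 = -8 + u)
D = 129/7 (D = -4 + (41 + 116)/7 = -4 + (⅐)*157 = -4 + 157/7 = 129/7 ≈ 18.429)
-151 + O(-7)*D = -151 + (-8 - 7)*(129/7) = -151 - 15*129/7 = -151 - 1935/7 = -2992/7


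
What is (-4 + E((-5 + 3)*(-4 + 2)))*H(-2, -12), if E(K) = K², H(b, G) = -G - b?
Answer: 168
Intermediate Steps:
(-4 + E((-5 + 3)*(-4 + 2)))*H(-2, -12) = (-4 + ((-5 + 3)*(-4 + 2))²)*(-1*(-12) - 1*(-2)) = (-4 + (-2*(-2))²)*(12 + 2) = (-4 + 4²)*14 = (-4 + 16)*14 = 12*14 = 168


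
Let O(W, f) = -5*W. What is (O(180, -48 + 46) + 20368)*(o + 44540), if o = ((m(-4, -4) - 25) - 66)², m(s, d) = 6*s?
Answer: 1124569020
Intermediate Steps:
o = 13225 (o = ((6*(-4) - 25) - 66)² = ((-24 - 25) - 66)² = (-49 - 66)² = (-115)² = 13225)
(O(180, -48 + 46) + 20368)*(o + 44540) = (-5*180 + 20368)*(13225 + 44540) = (-900 + 20368)*57765 = 19468*57765 = 1124569020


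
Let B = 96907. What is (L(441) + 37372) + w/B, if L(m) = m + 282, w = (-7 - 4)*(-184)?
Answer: 3691674189/96907 ≈ 38095.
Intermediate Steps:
w = 2024 (w = -11*(-184) = 2024)
L(m) = 282 + m
(L(441) + 37372) + w/B = ((282 + 441) + 37372) + 2024/96907 = (723 + 37372) + 2024*(1/96907) = 38095 + 2024/96907 = 3691674189/96907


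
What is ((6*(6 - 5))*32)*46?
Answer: 8832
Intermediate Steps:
((6*(6 - 5))*32)*46 = ((6*1)*32)*46 = (6*32)*46 = 192*46 = 8832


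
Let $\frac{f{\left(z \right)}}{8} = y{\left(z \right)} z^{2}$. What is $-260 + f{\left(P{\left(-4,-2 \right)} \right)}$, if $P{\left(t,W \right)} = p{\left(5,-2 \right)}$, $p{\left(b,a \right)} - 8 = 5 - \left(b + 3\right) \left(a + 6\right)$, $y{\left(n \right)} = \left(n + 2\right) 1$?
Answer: $-49356$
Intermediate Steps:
$y{\left(n \right)} = 2 + n$ ($y{\left(n \right)} = \left(2 + n\right) 1 = 2 + n$)
$p{\left(b,a \right)} = 13 - \left(3 + b\right) \left(6 + a\right)$ ($p{\left(b,a \right)} = 8 - \left(-5 + \left(b + 3\right) \left(a + 6\right)\right) = 8 - \left(-5 + \left(3 + b\right) \left(6 + a\right)\right) = 13 - \left(3 + b\right) \left(6 + a\right)$)
$P{\left(t,W \right)} = -19$ ($P{\left(t,W \right)} = -5 - 30 - -6 - \left(-2\right) 5 = -5 - 30 + 6 + 10 = -19$)
$f{\left(z \right)} = 8 z^{2} \left(2 + z\right)$ ($f{\left(z \right)} = 8 \left(2 + z\right) z^{2} = 8 z^{2} \left(2 + z\right)$)
$-260 + f{\left(P{\left(-4,-2 \right)} \right)} = -260 + 8 \left(-19\right)^{2} \left(2 - 19\right) = -260 + 8 \cdot 361 \left(-17\right) = -260 - 49096 = -49356$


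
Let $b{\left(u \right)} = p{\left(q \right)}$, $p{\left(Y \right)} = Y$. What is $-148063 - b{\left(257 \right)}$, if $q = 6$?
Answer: $-148069$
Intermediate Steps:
$b{\left(u \right)} = 6$
$-148063 - b{\left(257 \right)} = -148063 - 6 = -148069$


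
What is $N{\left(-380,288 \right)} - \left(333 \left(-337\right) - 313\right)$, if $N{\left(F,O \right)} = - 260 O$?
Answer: $37654$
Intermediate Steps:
$N{\left(-380,288 \right)} - \left(333 \left(-337\right) - 313\right) = \left(-260\right) 288 - \left(333 \left(-337\right) - 313\right) = -74880 - \left(-112221 - 313\right) = -74880 - -112534 = -74880 + 112534 = 37654$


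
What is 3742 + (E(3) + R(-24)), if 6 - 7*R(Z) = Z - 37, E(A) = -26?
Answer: 26079/7 ≈ 3725.6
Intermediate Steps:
R(Z) = 43/7 - Z/7 (R(Z) = 6/7 - (Z - 37)/7 = 6/7 - (-37 + Z)/7 = 6/7 + (37/7 - Z/7) = 43/7 - Z/7)
3742 + (E(3) + R(-24)) = 3742 + (-26 + (43/7 - 1/7*(-24))) = 3742 + (-26 + (43/7 + 24/7)) = 3742 + (-26 + 67/7) = 3742 - 115/7 = 26079/7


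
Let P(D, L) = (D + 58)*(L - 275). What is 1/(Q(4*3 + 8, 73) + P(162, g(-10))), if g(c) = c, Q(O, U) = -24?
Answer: -1/62724 ≈ -1.5943e-5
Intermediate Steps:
P(D, L) = (-275 + L)*(58 + D) (P(D, L) = (58 + D)*(-275 + L) = (-275 + L)*(58 + D))
1/(Q(4*3 + 8, 73) + P(162, g(-10))) = 1/(-24 + (-15950 - 275*162 + 58*(-10) + 162*(-10))) = 1/(-24 + (-15950 - 44550 - 580 - 1620)) = 1/(-24 - 62700) = 1/(-62724) = -1/62724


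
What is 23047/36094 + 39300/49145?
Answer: 510227803/354767926 ≈ 1.4382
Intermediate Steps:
23047/36094 + 39300/49145 = 23047*(1/36094) + 39300*(1/49145) = 23047/36094 + 7860/9829 = 510227803/354767926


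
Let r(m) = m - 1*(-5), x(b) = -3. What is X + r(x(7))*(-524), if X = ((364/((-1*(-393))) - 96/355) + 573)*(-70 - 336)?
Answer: -32639848042/139515 ≈ -2.3395e+5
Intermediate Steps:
r(m) = 5 + m (r(m) = m + 5 = 5 + m)
X = -32493636322/139515 (X = ((364/393 - 96*1/355) + 573)*(-406) = ((364*(1/393) - 96/355) + 573)*(-406) = ((364/393 - 96/355) + 573)*(-406) = (91492/139515 + 573)*(-406) = (80033587/139515)*(-406) = -32493636322/139515 ≈ -2.3290e+5)
X + r(x(7))*(-524) = -32493636322/139515 + (5 - 3)*(-524) = -32493636322/139515 + 2*(-524) = -32493636322/139515 - 1048 = -32639848042/139515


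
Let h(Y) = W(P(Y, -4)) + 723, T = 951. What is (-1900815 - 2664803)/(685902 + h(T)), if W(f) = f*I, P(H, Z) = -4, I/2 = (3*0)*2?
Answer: -4565618/686625 ≈ -6.6494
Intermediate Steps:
I = 0 (I = 2*((3*0)*2) = 2*(0*2) = 2*0 = 0)
W(f) = 0 (W(f) = f*0 = 0)
h(Y) = 723 (h(Y) = 0 + 723 = 723)
(-1900815 - 2664803)/(685902 + h(T)) = (-1900815 - 2664803)/(685902 + 723) = -4565618/686625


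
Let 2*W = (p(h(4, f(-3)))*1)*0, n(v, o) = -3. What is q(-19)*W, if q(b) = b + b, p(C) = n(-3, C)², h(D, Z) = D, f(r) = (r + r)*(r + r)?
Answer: 0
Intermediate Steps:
f(r) = 4*r² (f(r) = (2*r)*(2*r) = 4*r²)
p(C) = 9 (p(C) = (-3)² = 9)
q(b) = 2*b
W = 0 (W = ((9*1)*0)/2 = (9*0)/2 = (½)*0 = 0)
q(-19)*W = (2*(-19))*0 = -38*0 = 0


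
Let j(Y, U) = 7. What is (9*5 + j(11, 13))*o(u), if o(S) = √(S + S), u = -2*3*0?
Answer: 0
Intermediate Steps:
u = 0 (u = -6*0 = 0)
o(S) = √2*√S (o(S) = √(2*S) = √2*√S)
(9*5 + j(11, 13))*o(u) = (9*5 + 7)*(√2*√0) = (45 + 7)*(√2*0) = 52*0 = 0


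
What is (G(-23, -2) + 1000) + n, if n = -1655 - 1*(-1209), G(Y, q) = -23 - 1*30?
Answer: 501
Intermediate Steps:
G(Y, q) = -53 (G(Y, q) = -23 - 30 = -53)
n = -446 (n = -1655 + 1209 = -446)
(G(-23, -2) + 1000) + n = (-53 + 1000) - 446 = 947 - 446 = 501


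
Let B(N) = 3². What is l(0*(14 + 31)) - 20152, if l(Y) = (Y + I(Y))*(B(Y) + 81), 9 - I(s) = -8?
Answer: -18622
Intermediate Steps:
I(s) = 17 (I(s) = 9 - 1*(-8) = 9 + 8 = 17)
B(N) = 9
l(Y) = 1530 + 90*Y (l(Y) = (Y + 17)*(9 + 81) = (17 + Y)*90 = 1530 + 90*Y)
l(0*(14 + 31)) - 20152 = (1530 + 90*(0*(14 + 31))) - 20152 = (1530 + 90*(0*45)) - 20152 = (1530 + 90*0) - 20152 = (1530 + 0) - 20152 = 1530 - 20152 = -18622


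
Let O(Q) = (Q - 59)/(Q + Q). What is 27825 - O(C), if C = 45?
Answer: 1252132/45 ≈ 27825.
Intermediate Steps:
O(Q) = (-59 + Q)/(2*Q) (O(Q) = (-59 + Q)/((2*Q)) = (-59 + Q)*(1/(2*Q)) = (-59 + Q)/(2*Q))
27825 - O(C) = 27825 - (-59 + 45)/(2*45) = 27825 - (-14)/(2*45) = 27825 - 1*(-7/45) = 27825 + 7/45 = 1252132/45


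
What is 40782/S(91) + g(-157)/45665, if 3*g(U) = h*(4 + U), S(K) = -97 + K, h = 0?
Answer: -6797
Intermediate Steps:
g(U) = 0 (g(U) = (0*(4 + U))/3 = (1/3)*0 = 0)
40782/S(91) + g(-157)/45665 = 40782/(-97 + 91) + 0/45665 = 40782/(-6) + 0*(1/45665) = 40782*(-1/6) + 0 = -6797 + 0 = -6797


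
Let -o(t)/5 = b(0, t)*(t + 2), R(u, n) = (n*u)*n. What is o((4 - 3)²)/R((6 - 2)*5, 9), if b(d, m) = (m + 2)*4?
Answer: -⅑ ≈ -0.11111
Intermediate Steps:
b(d, m) = 8 + 4*m (b(d, m) = (2 + m)*4 = 8 + 4*m)
R(u, n) = u*n²
o(t) = -5*(2 + t)*(8 + 4*t) (o(t) = -5*(8 + 4*t)*(t + 2) = -5*(8 + 4*t)*(2 + t) = -5*(2 + t)*(8 + 4*t))
o((4 - 3)²)/R((6 - 2)*5, 9) = (-20*(2 + (4 - 3)²)²)/((((6 - 2)*5)*9²)) = (-20*(2 + 1²)²)/(((4*5)*81)) = (-20*(2 + 1)²)/((20*81)) = -20*3²/1620 = -20*9*(1/1620) = -180*1/1620 = -⅑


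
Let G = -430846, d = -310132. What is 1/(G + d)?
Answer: -1/740978 ≈ -1.3496e-6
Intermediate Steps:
1/(G + d) = 1/(-430846 - 310132) = 1/(-740978) = -1/740978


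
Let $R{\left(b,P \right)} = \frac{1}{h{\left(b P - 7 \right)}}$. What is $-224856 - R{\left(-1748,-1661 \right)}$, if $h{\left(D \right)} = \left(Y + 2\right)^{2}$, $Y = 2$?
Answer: $- \frac{3597697}{16} \approx -2.2486 \cdot 10^{5}$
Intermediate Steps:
$h{\left(D \right)} = 16$ ($h{\left(D \right)} = \left(2 + 2\right)^{2} = 4^{2} = 16$)
$R{\left(b,P \right)} = \frac{1}{16}$
$-224856 - R{\left(-1748,-1661 \right)} = -224856 - \frac{1}{16} = - \frac{3597697}{16}$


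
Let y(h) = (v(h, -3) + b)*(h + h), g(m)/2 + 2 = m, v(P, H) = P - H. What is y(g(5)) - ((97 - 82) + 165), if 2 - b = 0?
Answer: -48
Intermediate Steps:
b = 2 (b = 2 - 1*0 = 2 + 0 = 2)
g(m) = -4 + 2*m
y(h) = 2*h*(5 + h) (y(h) = ((h - 1*(-3)) + 2)*(h + h) = ((h + 3) + 2)*(2*h) = ((3 + h) + 2)*(2*h) = (5 + h)*(2*h) = 2*h*(5 + h))
y(g(5)) - ((97 - 82) + 165) = 2*(-4 + 2*5)*(5 + (-4 + 2*5)) - ((97 - 82) + 165) = 2*(-4 + 10)*(5 + (-4 + 10)) - (15 + 165) = 2*6*(5 + 6) - 1*180 = 2*6*11 - 180 = 132 - 180 = -48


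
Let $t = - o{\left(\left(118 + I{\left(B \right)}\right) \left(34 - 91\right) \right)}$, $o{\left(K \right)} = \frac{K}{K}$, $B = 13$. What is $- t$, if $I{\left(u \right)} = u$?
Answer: $1$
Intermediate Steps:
$o{\left(K \right)} = 1$
$t = -1$ ($t = \left(-1\right) 1 = -1$)
$- t = \left(-1\right) \left(-1\right) = 1$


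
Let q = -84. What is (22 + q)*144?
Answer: -8928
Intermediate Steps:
(22 + q)*144 = (22 - 84)*144 = -62*144 = -8928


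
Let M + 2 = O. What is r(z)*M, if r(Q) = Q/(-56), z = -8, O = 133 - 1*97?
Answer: 34/7 ≈ 4.8571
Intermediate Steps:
O = 36 (O = 133 - 97 = 36)
M = 34 (M = -2 + 36 = 34)
r(Q) = -Q/56 (r(Q) = Q*(-1/56) = -Q/56)
r(z)*M = -1/56*(-8)*34 = (1/7)*34 = 34/7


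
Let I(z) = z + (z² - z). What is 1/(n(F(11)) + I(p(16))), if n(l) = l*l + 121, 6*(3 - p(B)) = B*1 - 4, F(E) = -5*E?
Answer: 1/3147 ≈ 0.00031776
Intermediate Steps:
p(B) = 11/3 - B/6 (p(B) = 3 - (B*1 - 4)/6 = 3 - (B - 4)/6 = 3 - (-4 + B)/6 = 3 + (⅔ - B/6) = 11/3 - B/6)
I(z) = z²
n(l) = 121 + l² (n(l) = l² + 121 = 121 + l²)
1/(n(F(11)) + I(p(16))) = 1/((121 + (-5*11)²) + (11/3 - ⅙*16)²) = 1/((121 + (-55)²) + (11/3 - 8/3)²) = 1/((121 + 3025) + 1²) = 1/(3146 + 1) = 1/3147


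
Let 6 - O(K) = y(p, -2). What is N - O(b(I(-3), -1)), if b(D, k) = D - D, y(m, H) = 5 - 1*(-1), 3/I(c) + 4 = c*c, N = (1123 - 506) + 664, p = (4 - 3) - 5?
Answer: 1281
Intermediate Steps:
p = -4 (p = 1 - 5 = -4)
N = 1281 (N = 617 + 664 = 1281)
I(c) = 3/(-4 + c²) (I(c) = 3/(-4 + c*c) = 3/(-4 + c²))
y(m, H) = 6 (y(m, H) = 5 + 1 = 6)
b(D, k) = 0
O(K) = 0 (O(K) = 6 - 1*6 = 6 - 6 = 0)
N - O(b(I(-3), -1)) = 1281 - 1*0 = 1281 + 0 = 1281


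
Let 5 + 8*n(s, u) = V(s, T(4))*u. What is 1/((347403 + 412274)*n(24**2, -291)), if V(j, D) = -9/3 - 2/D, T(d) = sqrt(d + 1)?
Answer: 8680/651118397023 - 1164*sqrt(5)/651118397023 ≈ 9.3335e-9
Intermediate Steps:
T(d) = sqrt(1 + d)
V(j, D) = -3 - 2/D (V(j, D) = -9*1/3 - 2/D = -3 - 2/D)
n(s, u) = -5/8 + u*(-3 - 2*sqrt(5)/5)/8 (n(s, u) = -5/8 + ((-3 - 2/sqrt(1 + 4))*u)/8 = -5/8 + ((-3 - 2*sqrt(5)/5)*u)/8 = -5/8 + (u*(-3 - 2*sqrt(5)/5))/8 = -5/8 + u*(-3 - 2*sqrt(5)/5)/8)
1/((347403 + 412274)*n(24**2, -291)) = 1/((347403 + 412274)*(-5/8 - 1/40*(-291)*(15 + 2*sqrt(5)))) = 1/(759677*(-5/8 + (873/8 + 291*sqrt(5)/20))) = 1/(759677*(217/2 + 291*sqrt(5)/20))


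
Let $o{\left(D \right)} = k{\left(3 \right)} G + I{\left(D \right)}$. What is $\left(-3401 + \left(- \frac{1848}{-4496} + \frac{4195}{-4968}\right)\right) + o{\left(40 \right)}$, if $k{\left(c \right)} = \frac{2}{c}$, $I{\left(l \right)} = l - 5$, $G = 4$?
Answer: $- \frac{4695845231}{1396008} \approx -3363.8$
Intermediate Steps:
$I{\left(l \right)} = -5 + l$
$o{\left(D \right)} = - \frac{7}{3} + D$ ($o{\left(D \right)} = \frac{2}{3} \cdot 4 + \left(-5 + D\right) = \frac{8}{3} + \left(-5 + D\right) = - \frac{7}{3} + D$)
$\left(-3401 + \left(- \frac{1848}{-4496} + \frac{4195}{-4968}\right)\right) + o{\left(40 \right)} = \left(-3401 + \left(- \frac{1848}{-4496} + \frac{4195}{-4968}\right)\right) + \left(- \frac{7}{3} + 40\right) = \left(-3401 + \left(\left(-1848\right) \left(- \frac{1}{4496}\right) + 4195 \left(- \frac{1}{4968}\right)\right)\right) + \frac{113}{3} = \left(-3401 + \left(\frac{231}{562} - \frac{4195}{4968}\right)\right) + \frac{113}{3} = \left(-3401 - \frac{604991}{1396008}\right) + \frac{113}{3} = - \frac{4748428199}{1396008} + \frac{113}{3} = - \frac{4695845231}{1396008}$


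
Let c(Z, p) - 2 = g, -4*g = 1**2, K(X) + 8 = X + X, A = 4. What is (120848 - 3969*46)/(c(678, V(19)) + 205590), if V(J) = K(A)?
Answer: -35272/117481 ≈ -0.30024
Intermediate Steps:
K(X) = -8 + 2*X (K(X) = -8 + (X + X) = -8 + 2*X)
V(J) = 0 (V(J) = -8 + 2*4 = -8 + 8 = 0)
g = -1/4 (g = -1/4*1**2 = -1/4*1 = -1/4 ≈ -0.25000)
c(Z, p) = 7/4 (c(Z, p) = 2 - 1/4 = 7/4)
(120848 - 3969*46)/(c(678, V(19)) + 205590) = (120848 - 3969*46)/(7/4 + 205590) = (120848 - 182574)/(822367/4) = -61726*4/822367 = -35272/117481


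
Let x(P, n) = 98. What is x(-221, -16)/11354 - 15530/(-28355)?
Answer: 2558663/4599181 ≈ 0.55633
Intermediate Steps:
x(-221, -16)/11354 - 15530/(-28355) = 98/11354 - 15530/(-28355) = 98*(1/11354) - 15530*(-1/28355) = 7/811 + 3106/5671 = 2558663/4599181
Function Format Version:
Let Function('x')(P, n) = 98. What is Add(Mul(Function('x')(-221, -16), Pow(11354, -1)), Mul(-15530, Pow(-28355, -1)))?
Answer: Rational(2558663, 4599181) ≈ 0.55633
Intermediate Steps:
Add(Mul(Function('x')(-221, -16), Pow(11354, -1)), Mul(-15530, Pow(-28355, -1))) = Add(Mul(98, Pow(11354, -1)), Mul(-15530, Pow(-28355, -1))) = Add(Mul(98, Rational(1, 11354)), Mul(-15530, Rational(-1, 28355))) = Add(Rational(7, 811), Rational(3106, 5671)) = Rational(2558663, 4599181)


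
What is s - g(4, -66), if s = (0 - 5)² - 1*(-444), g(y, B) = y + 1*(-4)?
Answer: 469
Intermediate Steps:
g(y, B) = -4 + y (g(y, B) = y - 4 = -4 + y)
s = 469 (s = (-5)² + 444 = 25 + 444 = 469)
s - g(4, -66) = 469 - (-4 + 4) = 469 - 1*0 = 469 + 0 = 469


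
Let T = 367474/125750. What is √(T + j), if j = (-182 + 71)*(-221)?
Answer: √3879564460430/12575 ≈ 156.63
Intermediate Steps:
T = 183737/62875 (T = 367474*(1/125750) = 183737/62875 ≈ 2.9223)
j = 24531 (j = -111*(-221) = 24531)
√(T + j) = √(183737/62875 + 24531) = √(1542570362/62875) = √3879564460430/12575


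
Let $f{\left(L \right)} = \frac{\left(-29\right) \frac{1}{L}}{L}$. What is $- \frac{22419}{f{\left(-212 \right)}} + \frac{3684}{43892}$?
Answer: $\frac{11056389735237}{318217} \approx 3.4745 \cdot 10^{7}$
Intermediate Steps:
$f{\left(L \right)} = - \frac{29}{L^{2}}$
$- \frac{22419}{f{\left(-212 \right)}} + \frac{3684}{43892} = - \frac{22419}{\left(-29\right) \frac{1}{44944}} + \frac{3684}{43892} = - \frac{22419}{\left(-29\right) \frac{1}{44944}} + 3684 \cdot \frac{1}{43892} = - \frac{22419}{- \frac{29}{44944}} + \frac{921}{10973} = \left(-22419\right) \left(- \frac{44944}{29}\right) + \frac{921}{10973} = \frac{1007599536}{29} + \frac{921}{10973} = \frac{11056389735237}{318217}$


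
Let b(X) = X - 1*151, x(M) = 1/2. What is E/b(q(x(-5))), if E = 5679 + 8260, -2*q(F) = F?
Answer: -55756/605 ≈ -92.159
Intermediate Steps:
x(M) = ½
q(F) = -F/2
b(X) = -151 + X (b(X) = X - 151 = -151 + X)
E = 13939
E/b(q(x(-5))) = 13939/(-151 - ½*½) = 13939/(-151 - ¼) = 13939/(-605/4) = 13939*(-4/605) = -55756/605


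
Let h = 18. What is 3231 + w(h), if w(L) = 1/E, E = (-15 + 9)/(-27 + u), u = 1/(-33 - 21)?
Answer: 1048303/324 ≈ 3235.5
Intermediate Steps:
u = -1/54 (u = 1/(-54) = -1/54 ≈ -0.018519)
E = 324/1459 (E = (-15 + 9)/(-27 - 1/54) = -6/(-1459/54) = -6*(-54/1459) = 324/1459 ≈ 0.22207)
w(L) = 1459/324 (w(L) = 1/(324/1459) = 1459/324)
3231 + w(h) = 3231 + 1459/324 = 1048303/324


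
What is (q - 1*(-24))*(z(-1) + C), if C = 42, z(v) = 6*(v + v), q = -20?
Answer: 120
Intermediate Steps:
z(v) = 12*v (z(v) = 6*(2*v) = 12*v)
(q - 1*(-24))*(z(-1) + C) = (-20 - 1*(-24))*(12*(-1) + 42) = (-20 + 24)*(-12 + 42) = 4*30 = 120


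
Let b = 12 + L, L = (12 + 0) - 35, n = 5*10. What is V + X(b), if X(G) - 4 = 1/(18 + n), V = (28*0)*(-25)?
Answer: 273/68 ≈ 4.0147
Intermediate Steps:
n = 50
V = 0 (V = 0*(-25) = 0)
L = -23 (L = 12 - 35 = -23)
b = -11 (b = 12 - 23 = -11)
X(G) = 273/68 (X(G) = 4 + 1/(18 + 50) = 4 + 1/68 = 273/68)
V + X(b) = 0 + 273/68 = 273/68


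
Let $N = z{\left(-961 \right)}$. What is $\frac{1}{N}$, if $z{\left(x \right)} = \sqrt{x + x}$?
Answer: $- \frac{i \sqrt{2}}{62} \approx - 0.02281 i$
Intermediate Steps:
$z{\left(x \right)} = \sqrt{2} \sqrt{x}$ ($z{\left(x \right)} = \sqrt{2 x} = \sqrt{2} \sqrt{x}$)
$N = 31 i \sqrt{2}$ ($N = \sqrt{2} \sqrt{-961} = \sqrt{2} \cdot 31 i = 31 i \sqrt{2} \approx 43.841 i$)
$\frac{1}{N} = \frac{1}{31 i \sqrt{2}} = - \frac{i \sqrt{2}}{62}$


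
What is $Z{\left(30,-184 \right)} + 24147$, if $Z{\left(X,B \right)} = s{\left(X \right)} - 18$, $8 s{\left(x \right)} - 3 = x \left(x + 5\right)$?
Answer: $\frac{194085}{8} \approx 24261.0$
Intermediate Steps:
$s{\left(x \right)} = \frac{3}{8} + \frac{x \left(5 + x\right)}{8}$ ($s{\left(x \right)} = \frac{3}{8} + \frac{x \left(x + 5\right)}{8} = \frac{3}{8} + \frac{x \left(5 + x\right)}{8}$)
$Z{\left(X,B \right)} = - \frac{141}{8} + \frac{X^{2}}{8} + \frac{5 X}{8}$ ($Z{\left(X,B \right)} = \left(\frac{3}{8} + \frac{X^{2}}{8} + \frac{5 X}{8}\right) - 18 = - \frac{141}{8} + \frac{X^{2}}{8} + \frac{5 X}{8}$)
$Z{\left(30,-184 \right)} + 24147 = \left(- \frac{141}{8} + \frac{30^{2}}{8} + \frac{5}{8} \cdot 30\right) + 24147 = \left(- \frac{141}{8} + \frac{1}{8} \cdot 900 + \frac{75}{4}\right) + 24147 = \left(- \frac{141}{8} + \frac{225}{2} + \frac{75}{4}\right) + 24147 = \frac{909}{8} + 24147 = \frac{194085}{8}$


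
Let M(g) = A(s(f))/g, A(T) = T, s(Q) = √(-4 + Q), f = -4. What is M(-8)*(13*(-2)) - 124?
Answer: -124 + 13*I*√2/2 ≈ -124.0 + 9.1924*I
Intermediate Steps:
M(g) = 2*I*√2/g (M(g) = √(-4 - 4)/g = √(-8)/g = (2*I*√2)/g = 2*I*√2/g)
M(-8)*(13*(-2)) - 124 = (2*I*√2/(-8))*(13*(-2)) - 124 = (2*I*√2*(-⅛))*(-26) - 124 = -I*√2/4*(-26) - 124 = 13*I*√2/2 - 124 = -124 + 13*I*√2/2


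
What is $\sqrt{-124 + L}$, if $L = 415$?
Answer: $\sqrt{291} \approx 17.059$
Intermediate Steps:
$\sqrt{-124 + L} = \sqrt{-124 + 415} = \sqrt{291}$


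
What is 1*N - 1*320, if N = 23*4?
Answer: -228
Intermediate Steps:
N = 92
1*N - 1*320 = 1*92 - 1*320 = 92 - 320 = -228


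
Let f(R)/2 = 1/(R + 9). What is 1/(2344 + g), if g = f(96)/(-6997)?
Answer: 734685/1722101638 ≈ 0.00042662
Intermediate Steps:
f(R) = 2/(9 + R) (f(R) = 2/(R + 9) = 2/(9 + R))
g = -2/734685 (g = (2/(9 + 96))/(-6997) = (2/105)*(-1/6997) = -2/734685 ≈ -2.7223e-6)
1/(2344 + g) = 1/(2344 - 2/734685) = 1/(1722101638/734685) = 734685/1722101638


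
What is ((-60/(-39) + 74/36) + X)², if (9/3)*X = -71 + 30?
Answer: 5555449/54756 ≈ 101.46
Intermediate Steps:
X = -41/3 (X = (-71 + 30)/3 = (⅓)*(-41) = -41/3 ≈ -13.667)
((-60/(-39) + 74/36) + X)² = ((-60/(-39) + 74/36) - 41/3)² = ((-60*(-1/39) + 74*(1/36)) - 41/3)² = ((20/13 + 37/18) - 41/3)² = (841/234 - 41/3)² = (-2357/234)² = 5555449/54756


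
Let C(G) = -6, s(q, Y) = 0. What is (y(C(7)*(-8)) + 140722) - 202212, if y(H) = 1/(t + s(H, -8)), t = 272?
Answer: -16725279/272 ≈ -61490.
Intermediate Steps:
y(H) = 1/272 (y(H) = 1/(272 + 0) = 1/272)
(y(C(7)*(-8)) + 140722) - 202212 = (1/272 + 140722) - 202212 = 38276385/272 - 202212 = -16725279/272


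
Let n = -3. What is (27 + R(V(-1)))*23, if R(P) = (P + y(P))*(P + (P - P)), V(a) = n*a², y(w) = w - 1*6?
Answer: 1449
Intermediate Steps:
y(w) = -6 + w (y(w) = w - 6 = -6 + w)
V(a) = -3*a²
R(P) = P*(-6 + 2*P) (R(P) = (P + (-6 + P))*(P + (P - P)) = (-6 + 2*P)*(P + 0) = (-6 + 2*P)*P = P*(-6 + 2*P))
(27 + R(V(-1)))*23 = (27 + 2*(-3*(-1)²)*(-3 - 3*(-1)²))*23 = (27 + 2*(-3*1)*(-3 - 3*1))*23 = (27 + 2*(-3)*(-3 - 3))*23 = (27 + 2*(-3)*(-6))*23 = (27 + 36)*23 = 63*23 = 1449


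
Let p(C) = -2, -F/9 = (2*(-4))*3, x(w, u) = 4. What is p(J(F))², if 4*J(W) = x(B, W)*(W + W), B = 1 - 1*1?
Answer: 4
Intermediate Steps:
B = 0 (B = 1 - 1 = 0)
F = 216 (F = -9*2*(-4)*3 = -(-72)*3 = -9*(-24) = 216)
J(W) = 2*W (J(W) = (4*(W + W))/4 = (4*(2*W))/4 = (8*W)/4 = 2*W)
p(J(F))² = (-2)² = 4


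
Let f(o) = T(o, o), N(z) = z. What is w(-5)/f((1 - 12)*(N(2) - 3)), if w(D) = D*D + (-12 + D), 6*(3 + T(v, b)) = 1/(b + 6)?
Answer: -816/305 ≈ -2.6754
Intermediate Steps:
T(v, b) = -3 + 1/(6*(6 + b)) (T(v, b) = -3 + 1/(6*(b + 6)) = -3 + 1/(6*(6 + b)))
w(D) = -12 + D + D² (w(D) = D² + (-12 + D) = -12 + D + D²)
f(o) = (-107 - 18*o)/(6*(6 + o))
w(-5)/f((1 - 12)*(N(2) - 3)) = (-12 - 5 + (-5)²)/(((-107 - 18*(1 - 12)*(2 - 3))/(6*(6 + (1 - 12)*(2 - 3))))) = (-12 - 5 + 25)/(((-107 - (-198)*(-1))/(6*(6 - 11*(-1))))) = 8/(((-107 - 18*11)/(6*(6 + 11)))) = 8/(((⅙)*(-107 - 198)/17)) = 8/(((⅙)*(1/17)*(-305))) = 8/(-305/102) = 8*(-102/305) = -816/305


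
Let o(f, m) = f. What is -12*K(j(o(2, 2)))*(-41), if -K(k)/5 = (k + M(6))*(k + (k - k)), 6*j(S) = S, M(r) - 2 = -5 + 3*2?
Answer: -8200/3 ≈ -2733.3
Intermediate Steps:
M(r) = 3 (M(r) = 2 + (-5 + 3*2) = 2 + (-5 + 6) = 2 + 1 = 3)
j(S) = S/6
K(k) = -5*k*(3 + k) (K(k) = -5*(k + 3)*(k + (k - k)) = -5*(3 + k)*(k + 0) = -5*(3 + k)*k = -5*k*(3 + k))
-12*K(j(o(2, 2)))*(-41) = -(-60)*(1/6)*2*(3 + (1/6)*2)*(-41) = -(-60)*(3 + 1/3)/3*(-41) = -(-60)*10/(3*3)*(-41) = -12*(-50/9)*(-41) = (200/3)*(-41) = -8200/3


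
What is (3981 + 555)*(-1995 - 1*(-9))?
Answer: -9008496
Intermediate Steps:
(3981 + 555)*(-1995 - 1*(-9)) = 4536*(-1995 + 9) = 4536*(-1986) = -9008496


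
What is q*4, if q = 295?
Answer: 1180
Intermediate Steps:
q*4 = 295*4 = 1180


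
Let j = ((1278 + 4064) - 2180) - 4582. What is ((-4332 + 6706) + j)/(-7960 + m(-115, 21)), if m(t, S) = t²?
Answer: 106/585 ≈ 0.18120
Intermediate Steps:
j = -1420 (j = (5342 - 2180) - 4582 = 3162 - 4582 = -1420)
((-4332 + 6706) + j)/(-7960 + m(-115, 21)) = ((-4332 + 6706) - 1420)/(-7960 + (-115)²) = (2374 - 1420)/(-7960 + 13225) = 954/5265 = 954*(1/5265) = 106/585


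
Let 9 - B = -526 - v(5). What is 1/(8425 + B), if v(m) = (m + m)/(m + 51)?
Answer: 28/250885 ≈ 0.00011160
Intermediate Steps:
v(m) = 2*m/(51 + m) (v(m) = (2*m)/(51 + m) = 2*m/(51 + m))
B = 14985/28 (B = 9 - (-526 - 2*5/(51 + 5)) = 9 - (-526 - 2*5/56) = 9 - (-526 - 1*5/28) = 9 - (-526 - 5/28) = 9 - 1*(-14733/28) = 9 + 14733/28 = 14985/28 ≈ 535.18)
1/(8425 + B) = 1/(8425 + 14985/28) = 1/(250885/28) = 28/250885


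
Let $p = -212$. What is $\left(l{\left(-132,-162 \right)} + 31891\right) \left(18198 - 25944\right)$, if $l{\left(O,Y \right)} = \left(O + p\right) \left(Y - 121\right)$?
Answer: $-1001116278$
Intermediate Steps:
$l{\left(O,Y \right)} = \left(-212 + O\right) \left(-121 + Y\right)$ ($l{\left(O,Y \right)} = \left(O - 212\right) \left(Y - 121\right) = \left(-212 + O\right) \left(-121 + Y\right)$)
$\left(l{\left(-132,-162 \right)} + 31891\right) \left(18198 - 25944\right) = \left(\left(25652 - -34344 - -15972 - -21384\right) + 31891\right) \left(18198 - 25944\right) = \left(\left(25652 + 34344 + 15972 + 21384\right) + 31891\right) \left(-7746\right) = \left(97352 + 31891\right) \left(-7746\right) = 129243 \left(-7746\right) = -1001116278$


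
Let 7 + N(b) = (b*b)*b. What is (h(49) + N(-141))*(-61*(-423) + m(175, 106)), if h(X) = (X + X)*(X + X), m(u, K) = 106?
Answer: -72380004216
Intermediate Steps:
N(b) = -7 + b**3 (N(b) = -7 + (b*b)*b = -7 + b**2*b = -7 + b**3)
h(X) = 4*X**2 (h(X) = (2*X)*(2*X) = 4*X**2)
(h(49) + N(-141))*(-61*(-423) + m(175, 106)) = (4*49**2 + (-7 + (-141)**3))*(-61*(-423) + 106) = (4*2401 + (-7 - 2803221))*(25803 + 106) = (9604 - 2803228)*25909 = -2793624*25909 = -72380004216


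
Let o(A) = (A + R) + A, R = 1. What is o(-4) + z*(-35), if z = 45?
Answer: -1582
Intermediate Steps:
o(A) = 1 + 2*A (o(A) = (A + 1) + A = (1 + A) + A = 1 + 2*A)
o(-4) + z*(-35) = (1 + 2*(-4)) + 45*(-35) = (1 - 8) - 1575 = -7 - 1575 = -1582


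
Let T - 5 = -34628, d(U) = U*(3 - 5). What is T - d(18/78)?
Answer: -450093/13 ≈ -34623.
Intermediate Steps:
d(U) = -2*U (d(U) = U*(-2) = -2*U)
T = -34623 (T = 5 - 34628 = -34623)
T - d(18/78) = -34623 - (-2)*18/78 = -34623 - (-2)*18*(1/78) = -34623 - (-2)*3/13 = -34623 - 1*(-6/13) = -34623 + 6/13 = -450093/13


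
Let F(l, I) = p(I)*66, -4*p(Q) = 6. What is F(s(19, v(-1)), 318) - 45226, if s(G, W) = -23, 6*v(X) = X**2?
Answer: -45325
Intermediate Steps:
p(Q) = -3/2 (p(Q) = -1/4*6 = -3/2)
v(X) = X**2/6
F(l, I) = -99 (F(l, I) = -3/2*66 = -99)
F(s(19, v(-1)), 318) - 45226 = -99 - 45226 = -45325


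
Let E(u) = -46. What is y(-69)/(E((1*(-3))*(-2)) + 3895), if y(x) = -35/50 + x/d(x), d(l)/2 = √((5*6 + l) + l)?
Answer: -7/38490 + 23*I*√3/46188 ≈ -0.00018187 + 0.0008625*I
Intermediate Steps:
d(l) = 2*√(30 + 2*l) (d(l) = 2*√((5*6 + l) + l) = 2*√((30 + l) + l) = 2*√(30 + 2*l))
y(x) = -7/10 + x/(2*√(30 + 2*x)) (y(x) = -35/50 + x/((2*√(30 + 2*x))) = -35*1/50 + x*(1/(2*√(30 + 2*x))) = -7/10 + x/(2*√(30 + 2*x)))
y(-69)/(E((1*(-3))*(-2)) + 3895) = (-7/10 + (¼)*(-69)*√2/√(15 - 69))/(-46 + 3895) = (-7/10 + (¼)*(-69)*√2/√(-54))/3849 = (-7/10 + (¼)*(-69)*√2*(-I*√6/18))*(1/3849) = (-7/10 + 23*I*√3/12)*(1/3849) = -7/38490 + 23*I*√3/46188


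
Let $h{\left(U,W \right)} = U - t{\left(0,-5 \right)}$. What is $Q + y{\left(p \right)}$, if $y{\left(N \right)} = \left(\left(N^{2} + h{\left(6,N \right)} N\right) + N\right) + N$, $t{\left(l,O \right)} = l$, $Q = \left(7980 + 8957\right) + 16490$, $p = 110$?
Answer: $46407$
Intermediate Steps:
$Q = 33427$ ($Q = 16937 + 16490 = 33427$)
$h{\left(U,W \right)} = U$ ($h{\left(U,W \right)} = U - 0 = U + 0 = U$)
$y{\left(N \right)} = N^{2} + 8 N$ ($y{\left(N \right)} = \left(\left(N^{2} + 6 N\right) + N\right) + N = \left(N^{2} + 7 N\right) + N = N^{2} + 8 N$)
$Q + y{\left(p \right)} = 33427 + 110 \left(8 + 110\right) = 33427 + 110 \cdot 118 = 33427 + 12980 = 46407$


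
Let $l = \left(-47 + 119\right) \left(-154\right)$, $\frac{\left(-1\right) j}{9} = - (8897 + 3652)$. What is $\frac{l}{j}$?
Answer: $- \frac{1232}{12549} \approx -0.098175$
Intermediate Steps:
$j = 112941$ ($j = - 9 \left(- (8897 + 3652)\right) = - 9 \left(\left(-1\right) 12549\right) = \left(-9\right) \left(-12549\right) = 112941$)
$l = -11088$ ($l = 72 \left(-154\right) = -11088$)
$\frac{l}{j} = - \frac{11088}{112941} = \left(-11088\right) \frac{1}{112941} = - \frac{1232}{12549}$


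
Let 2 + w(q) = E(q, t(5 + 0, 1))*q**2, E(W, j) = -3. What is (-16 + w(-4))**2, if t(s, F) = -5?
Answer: 4356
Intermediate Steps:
w(q) = -2 - 3*q**2
(-16 + w(-4))**2 = (-16 + (-2 - 3*(-4)**2))**2 = (-16 + (-2 - 3*16))**2 = (-16 + (-2 - 48))**2 = (-16 - 50)**2 = (-66)**2 = 4356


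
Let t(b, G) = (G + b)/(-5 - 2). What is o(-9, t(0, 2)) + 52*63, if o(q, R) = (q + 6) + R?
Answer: 22909/7 ≈ 3272.7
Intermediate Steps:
t(b, G) = -G/7 - b/7 (t(b, G) = (G + b)/(-7) = (G + b)*(-⅐) = -G/7 - b/7)
o(q, R) = 6 + R + q (o(q, R) = (6 + q) + R = 6 + R + q)
o(-9, t(0, 2)) + 52*63 = (6 + (-⅐*2 - ⅐*0) - 9) + 52*63 = (6 + (-2/7 + 0) - 9) + 3276 = (6 - 2/7 - 9) + 3276 = -23/7 + 3276 = 22909/7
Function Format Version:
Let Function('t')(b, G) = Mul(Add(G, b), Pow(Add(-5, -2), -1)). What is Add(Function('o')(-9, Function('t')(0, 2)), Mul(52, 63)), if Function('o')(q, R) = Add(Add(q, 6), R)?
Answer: Rational(22909, 7) ≈ 3272.7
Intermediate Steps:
Function('t')(b, G) = Add(Mul(Rational(-1, 7), G), Mul(Rational(-1, 7), b)) (Function('t')(b, G) = Mul(Add(G, b), Pow(-7, -1)) = Mul(Add(G, b), Rational(-1, 7)) = Add(Mul(Rational(-1, 7), G), Mul(Rational(-1, 7), b)))
Function('o')(q, R) = Add(6, R, q) (Function('o')(q, R) = Add(Add(6, q), R) = Add(6, R, q))
Add(Function('o')(-9, Function('t')(0, 2)), Mul(52, 63)) = Add(Add(6, Add(Mul(Rational(-1, 7), 2), Mul(Rational(-1, 7), 0)), -9), Mul(52, 63)) = Add(Add(6, Add(Rational(-2, 7), 0), -9), 3276) = Add(Add(6, Rational(-2, 7), -9), 3276) = Add(Rational(-23, 7), 3276) = Rational(22909, 7)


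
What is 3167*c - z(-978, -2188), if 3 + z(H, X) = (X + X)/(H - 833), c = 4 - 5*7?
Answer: -177797490/1811 ≈ -98176.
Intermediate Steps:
c = -31 (c = 4 - 35 = -31)
z(H, X) = -3 + 2*X/(-833 + H) (z(H, X) = -3 + (X + X)/(H - 833) = -3 + (2*X)/(-833 + H) = -3 + 2*X/(-833 + H))
3167*c - z(-978, -2188) = 3167*(-31) - (2499 - 3*(-978) + 2*(-2188))/(-833 - 978) = -98177 - (2499 + 2934 - 4376)/(-1811) = -98177 - (-1)*1057/1811 = -98177 - 1*(-1057/1811) = -98177 + 1057/1811 = -177797490/1811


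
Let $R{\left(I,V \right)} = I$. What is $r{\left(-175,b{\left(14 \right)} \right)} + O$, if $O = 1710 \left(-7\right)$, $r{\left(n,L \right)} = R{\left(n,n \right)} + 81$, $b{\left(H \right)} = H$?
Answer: $-12064$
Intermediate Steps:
$r{\left(n,L \right)} = 81 + n$ ($r{\left(n,L \right)} = n + 81 = 81 + n$)
$O = -11970$
$r{\left(-175,b{\left(14 \right)} \right)} + O = \left(81 - 175\right) - 11970 = -94 - 11970 = -12064$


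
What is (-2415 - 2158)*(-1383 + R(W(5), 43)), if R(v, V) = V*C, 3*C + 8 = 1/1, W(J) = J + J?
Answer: 20349850/3 ≈ 6.7833e+6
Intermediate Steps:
W(J) = 2*J
C = -7/3 (C = -8/3 + (⅓)/1 = -8/3 + (⅓)*1 = -8/3 + ⅓ = -7/3 ≈ -2.3333)
R(v, V) = -7*V/3 (R(v, V) = V*(-7/3) = -7*V/3)
(-2415 - 2158)*(-1383 + R(W(5), 43)) = (-2415 - 2158)*(-1383 - 7/3*43) = -4573*(-1383 - 301/3) = -4573*(-4450/3) = 20349850/3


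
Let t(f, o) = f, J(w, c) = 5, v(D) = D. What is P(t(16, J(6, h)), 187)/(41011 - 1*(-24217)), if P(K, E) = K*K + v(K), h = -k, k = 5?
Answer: 68/16307 ≈ 0.0041700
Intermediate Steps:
h = -5 (h = -1*5 = -5)
P(K, E) = K + K² (P(K, E) = K*K + K = K² + K = K + K²)
P(t(16, J(6, h)), 187)/(41011 - 1*(-24217)) = (16*(1 + 16))/(41011 - 1*(-24217)) = (16*17)/(41011 + 24217) = 272/65228 = 272*(1/65228) = 68/16307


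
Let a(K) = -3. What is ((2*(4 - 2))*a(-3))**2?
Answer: 144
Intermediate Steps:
((2*(4 - 2))*a(-3))**2 = ((2*(4 - 2))*(-3))**2 = ((2*2)*(-3))**2 = (4*(-3))**2 = (-12)**2 = 144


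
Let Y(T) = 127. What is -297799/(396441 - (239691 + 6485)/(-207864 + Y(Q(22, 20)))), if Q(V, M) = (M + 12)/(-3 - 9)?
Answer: -61863870863/82355710193 ≈ -0.75118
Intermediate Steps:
Q(V, M) = -1 - M/12 (Q(V, M) = (12 + M)/(-12) = (12 + M)*(-1/12) = -1 - M/12)
-297799/(396441 - (239691 + 6485)/(-207864 + Y(Q(22, 20)))) = -297799/(396441 - (239691 + 6485)/(-207864 + 127)) = -297799/(396441 - 246176/(-207737)) = -297799/(396441 - 246176*(-1)/207737) = -297799/(396441 - 1*(-246176/207737)) = -297799/(396441 + 246176/207737) = -297799/82355710193/207737 = -297799*207737/82355710193 = -61863870863/82355710193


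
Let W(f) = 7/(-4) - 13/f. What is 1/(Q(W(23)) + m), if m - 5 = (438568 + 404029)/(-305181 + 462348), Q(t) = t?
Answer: 14459364/116339173 ≈ 0.12429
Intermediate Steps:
W(f) = -7/4 - 13/f (W(f) = 7*(-1/4) - 13/f = -7/4 - 13/f)
m = 1628432/157167 (m = 5 + (438568 + 404029)/(-305181 + 462348) = 5 + 842597/157167 = 1628432/157167 ≈ 10.361)
1/(Q(W(23)) + m) = 1/((-7/4 - 13/23) + 1628432/157167) = 1/(-213/92 + 1628432/157167) = 1/(116339173/14459364) = 14459364/116339173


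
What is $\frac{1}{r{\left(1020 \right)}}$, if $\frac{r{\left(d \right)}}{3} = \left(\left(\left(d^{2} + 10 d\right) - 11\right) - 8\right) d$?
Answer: $\frac{1}{3214777860} \approx 3.1106 \cdot 10^{-10}$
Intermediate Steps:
$r{\left(d \right)} = 3 d \left(-19 + d^{2} + 10 d\right)$ ($r{\left(d \right)} = 3 \left(\left(\left(d^{2} + 10 d\right) - 11\right) - 8\right) d = 3 \left(\left(-11 + d^{2} + 10 d\right) - 8\right) d = 3 \left(-19 + d^{2} + 10 d\right) d = 3 d \left(-19 + d^{2} + 10 d\right)$)
$\frac{1}{r{\left(1020 \right)}} = \frac{1}{3 \cdot 1020 \left(-19 + 1020^{2} + 10 \cdot 1020\right)} = \frac{1}{3 \cdot 1020 \left(-19 + 1040400 + 10200\right)} = \frac{1}{3 \cdot 1020 \cdot 1050581} = \frac{1}{3214777860}$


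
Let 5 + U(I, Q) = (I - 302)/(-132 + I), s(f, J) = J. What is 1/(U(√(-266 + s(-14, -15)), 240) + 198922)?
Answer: 352186563/70056693113716 - 17*I*√281/70056693113716 ≈ 5.0272e-6 - 4.0677e-12*I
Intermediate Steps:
U(I, Q) = -5 + (-302 + I)/(-132 + I) (U(I, Q) = -5 + (I - 302)/(-132 + I) = -5 + (-302 + I)/(-132 + I))
1/(U(√(-266 + s(-14, -15)), 240) + 198922) = 1/(2*(179 - 2*√(-266 - 15))/(-132 + √(-266 - 15)) + 198922) = 1/(2*(179 - 2*I*√281)/(-132 + √(-281)) + 198922) = 1/(2*(179 - 2*I*√281)/(-132 + I*√281) + 198922) = 1/(198922 + 2*(179 - 2*I*√281)/(-132 + I*√281))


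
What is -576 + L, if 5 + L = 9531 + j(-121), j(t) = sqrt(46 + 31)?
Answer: 8950 + sqrt(77) ≈ 8958.8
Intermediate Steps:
j(t) = sqrt(77)
L = 9526 + sqrt(77) (L = -5 + (9531 + sqrt(77)) = 9526 + sqrt(77) ≈ 9534.8)
-576 + L = -576 + (9526 + sqrt(77)) = 8950 + sqrt(77)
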